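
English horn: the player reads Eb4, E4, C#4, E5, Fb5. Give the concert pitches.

The English horn sounds a perfect fifth below written, so transpose each written note down a perfect fifth.
Eb4 becomes Ab3
E4 becomes A3
C#4 becomes F#3
E5 becomes A4
Fb5 becomes Bbb4

Ab3 A3 F#3 A4 Bbb4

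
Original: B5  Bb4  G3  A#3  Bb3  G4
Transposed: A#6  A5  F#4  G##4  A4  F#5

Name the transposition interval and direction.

up a major seventh

From B5 to A#6 is 7 letter names — a seventh of some quality.
B5 to A#6 is 11 semitones, which makes it a major seventh; the second version is higher, so the direction is up.
Checking another pair — G4 → F#5 — gives the same interval.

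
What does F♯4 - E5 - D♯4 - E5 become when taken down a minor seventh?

G#3 F#4 E#3 F#4

F#4 gives G#3
E5 gives F#4
D#4 gives E#3
E5 gives F#4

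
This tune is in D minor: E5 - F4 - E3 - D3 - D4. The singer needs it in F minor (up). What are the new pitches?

G5 Ab4 G3 F3 F4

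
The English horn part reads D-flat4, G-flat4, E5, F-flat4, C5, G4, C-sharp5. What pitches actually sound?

Gb3 Cb4 A4 Bbb3 F4 C4 F#4

The English horn sounds a perfect fifth below written, so transpose each written note down a perfect fifth.
Db4 to Gb3
Gb4 to Cb4
E5 to A4
Fb4 to Bbb3
C5 to F4
G4 to C4
C#5 to F#4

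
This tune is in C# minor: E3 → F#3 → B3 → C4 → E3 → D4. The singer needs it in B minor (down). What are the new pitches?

From C# down to B is a major second; apply that to each pitch.
E3 to D3
F#3 to E3
B3 to A3
C4 to Bb3
E3 to D3
D4 to C4

D3 E3 A3 Bb3 D3 C4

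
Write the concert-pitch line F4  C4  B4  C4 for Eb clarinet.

Written C4 sounds as Eb4 on the Eb clarinet, so concert pitches are written a minor third down.
F4 becomes D4
C4 becomes A3
B4 becomes G#4
C4 becomes A3

D4 A3 G#4 A3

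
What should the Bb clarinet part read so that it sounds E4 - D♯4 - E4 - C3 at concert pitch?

The Bb clarinet sounds a major second below written, so the written part must be a major second above concert — transpose each note up.
E4 becomes F#4
D#4 becomes E#4
E4 becomes F#4
C3 becomes D3

F#4 E#4 F#4 D3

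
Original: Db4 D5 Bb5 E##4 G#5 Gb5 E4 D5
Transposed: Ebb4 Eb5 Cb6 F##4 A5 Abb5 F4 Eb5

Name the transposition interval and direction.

Take the first pair: Db4 → Ebb4. D to E spans 2 letter names, so the interval is some kind of second.
Db4 to Ebb4 is 1 semitone, which makes it a minor second; the second version is higher, so the direction is up.
Checking another pair — D5 → Eb5 — gives the same interval.

up a minor second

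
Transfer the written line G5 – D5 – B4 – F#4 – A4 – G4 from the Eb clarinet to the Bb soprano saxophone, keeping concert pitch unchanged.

First find concert pitch: the Eb clarinet sounds a minor third above written, so G5 D5 B4 F#4 A4 G4 sounds Bb5 F5 D5 A4 C5 Bb4.
Then write for Bb soprano saxophone: it sounds a major second below written, so the part must be a major second above concert.
Bb5 → C6
F5 → G5
D5 → E5
A4 → B4
C5 → D5
Bb4 → C5

C6 G5 E5 B4 D5 C5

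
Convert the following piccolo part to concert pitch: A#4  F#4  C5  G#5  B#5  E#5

Written C4 on the piccolo sounds as C5, a perfect octave higher; apply that shift to every note.
A#4 → A#5
F#4 → F#5
C5 → C6
G#5 → G#6
B#5 → B#6
E#5 → E#6

A#5 F#5 C6 G#6 B#6 E#6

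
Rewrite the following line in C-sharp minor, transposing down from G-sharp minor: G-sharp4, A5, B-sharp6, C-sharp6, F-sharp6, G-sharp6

C#4 D5 E#6 F#5 B5 C#6

From G-sharp down to C-sharp is a perfect fifth; apply that to each pitch.
G#4 → C#4
A5 → D5
B#6 → E#6
C#6 → F#5
F#6 → B5
G#6 → C#6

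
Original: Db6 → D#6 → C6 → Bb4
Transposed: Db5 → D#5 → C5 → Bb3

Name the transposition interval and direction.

down a perfect octave

From Db6 to Db5 is 8 letter names — an octave of some quality.
Db5 to Db6 is 12 semitones, which makes it a perfect octave; the second version is lower, so the direction is down.
Checking another pair — Bb4 → Bb3 — gives the same interval.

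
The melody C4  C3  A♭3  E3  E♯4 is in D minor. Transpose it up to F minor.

From D up to F is a minor third; apply that to each pitch.
C4 gives Eb4
C3 gives Eb3
Ab3 gives Cb4
E3 gives G3
E#4 gives G#4

Eb4 Eb3 Cb4 G3 G#4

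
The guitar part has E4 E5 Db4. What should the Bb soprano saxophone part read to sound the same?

F#3 F#4 Eb3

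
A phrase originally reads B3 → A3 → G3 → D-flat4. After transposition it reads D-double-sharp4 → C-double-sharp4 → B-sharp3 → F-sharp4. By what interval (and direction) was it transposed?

Take the first pair: B3 → D##4. B to D spans 3 letter names, so the interval is some kind of third.
B3 to D##4 is 5 semitones, which makes it an augmented third; the second version is higher, so the direction is up.
Checking another pair — Db4 → F#4 — gives the same interval.

up an augmented third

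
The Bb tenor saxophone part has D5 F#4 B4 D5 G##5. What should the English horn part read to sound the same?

First find concert pitch: the Bb tenor saxophone sounds a major ninth below written, so D5 F#4 B4 D5 G##5 sounds C4 E3 A3 C4 F##4.
Then write for English horn: it sounds a perfect fifth below written, so the part must be a perfect fifth above concert.
C4 → G4
E3 → B3
A3 → E4
C4 → G4
F##4 → C##5

G4 B3 E4 G4 C##5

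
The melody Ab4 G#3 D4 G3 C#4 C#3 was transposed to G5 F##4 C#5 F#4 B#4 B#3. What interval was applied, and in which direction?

From Ab4 to G5 is 7 letter names — a seventh of some quality.
Ab4 to G5 is 11 semitones, which makes it a major seventh; the second version is higher, so the direction is up.
Checking another pair — C#3 → B#3 — gives the same interval.

up a major seventh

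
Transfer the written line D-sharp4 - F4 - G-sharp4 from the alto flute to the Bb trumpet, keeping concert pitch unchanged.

B#3 D4 E#4

First find concert pitch: the alto flute sounds a perfect fourth below written, so D-sharp4 F4 G-sharp4 sounds A#3 C4 D#4.
Then write for Bb trumpet: it sounds a major second below written, so the part must be a major second above concert.
A#3 → B#3
C4 → D4
D#4 → E#4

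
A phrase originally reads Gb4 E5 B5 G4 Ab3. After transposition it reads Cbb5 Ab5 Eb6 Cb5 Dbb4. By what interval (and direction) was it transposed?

Take the first pair: Gb4 → Cbb5. G to C spans 4 letter names, so the interval is some kind of fourth.
Gb4 to Cbb5 is 4 semitones, which makes it a diminished fourth; the second version is higher, so the direction is up.
Checking another pair — Ab3 → Dbb4 — gives the same interval.

up a diminished fourth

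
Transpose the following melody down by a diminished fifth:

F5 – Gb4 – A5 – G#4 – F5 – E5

F5 gives B4
Gb4 gives C4
A5 gives D#5
G#4 gives C##4
F5 gives B4
E5 gives A#4

B4 C4 D#5 C##4 B4 A#4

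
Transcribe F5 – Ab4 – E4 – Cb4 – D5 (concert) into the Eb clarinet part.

The Eb clarinet sounds a minor third above written, so the written part must be a minor third below concert — transpose each note down.
F5 gives D5
Ab4 gives F4
E4 gives C#4
Cb4 gives Ab3
D5 gives B4

D5 F4 C#4 Ab3 B4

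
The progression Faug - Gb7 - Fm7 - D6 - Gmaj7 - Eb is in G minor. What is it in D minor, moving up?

G minor up to D minor is a perfect fifth; each chord root moves by that interval while the quality stays the same.
Faug: root F up a perfect fifth → C, giving Caug.
Gb7: root Gb up a perfect fifth → Db, giving Db7.
Fm7: root F up a perfect fifth → C, giving Cm7.
D6: root D up a perfect fifth → A, giving A6.
Gmaj7: root G up a perfect fifth → D, giving Dmaj7.
Eb: root Eb up a perfect fifth → Bb, giving Bb.

Caug Db7 Cm7 A6 Dmaj7 Bb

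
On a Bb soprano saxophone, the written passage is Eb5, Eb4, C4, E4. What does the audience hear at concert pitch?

Db5 Db4 Bb3 D4

Written C4 on the Bb soprano saxophone sounds as Bb3, a major second lower; apply that shift to every note.
Eb5 → Db5
Eb4 → Db4
C4 → Bb3
E4 → D4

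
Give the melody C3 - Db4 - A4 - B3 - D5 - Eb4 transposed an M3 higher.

C3 up a major third is E3.
Db4: a third up reaches F, and 4 semitones makes it F4.
A4: a third up reaches C, and 4 semitones makes it C#5.
B3 up a major third is D#4.
A major third up from D5 gives F#5.
A major third up from Eb4 gives G4.

E3 F4 C#5 D#4 F#5 G4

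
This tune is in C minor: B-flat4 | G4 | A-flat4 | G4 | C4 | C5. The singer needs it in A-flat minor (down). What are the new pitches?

From C down to A-flat is a major third; apply that to each pitch.
Bb4 → Gb4
G4 → Eb4
Ab4 → Fb4
G4 → Eb4
C4 → Ab3
C5 → Ab4

Gb4 Eb4 Fb4 Eb4 Ab3 Ab4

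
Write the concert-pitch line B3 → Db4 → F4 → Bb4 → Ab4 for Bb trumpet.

The Bb trumpet sounds a major second below written, so the written part must be a major second above concert — transpose each note up.
B3 to C#4
Db4 to Eb4
F4 to G4
Bb4 to C5
Ab4 to Bb4

C#4 Eb4 G4 C5 Bb4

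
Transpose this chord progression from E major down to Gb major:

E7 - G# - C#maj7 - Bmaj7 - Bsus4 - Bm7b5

Gb7 Bb Ebmaj7 Dbmaj7 Dbsus4 Dbm7b5

E major down to Gb major is an augmented sixth; each chord root moves by that interval while the quality stays the same.
E7: root E down an augmented sixth → Gb, giving Gb7.
G#: root G# down an augmented sixth → Bb, giving Bb.
C#maj7: root C# down an augmented sixth → Eb, giving Ebmaj7.
Bmaj7: root B down an augmented sixth → Db, giving Dbmaj7.
Bsus4: root B down an augmented sixth → Db, giving Dbsus4.
Bm7b5: root B down an augmented sixth → Db, giving Dbm7b5.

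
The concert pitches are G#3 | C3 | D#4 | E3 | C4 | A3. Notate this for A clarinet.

B3 Eb3 F#4 G3 Eb4 C4

Written C4 sounds as A3 on the A clarinet, so concert pitches are written a minor third up.
G#3 gives B3
C3 gives Eb3
D#4 gives F#4
E3 gives G3
C4 gives Eb4
A3 gives C4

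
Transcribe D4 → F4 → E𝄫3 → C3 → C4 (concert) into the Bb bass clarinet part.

The Bb bass clarinet sounds a major ninth below written, so the written part must be a major ninth above concert — transpose each note up.
D4 to E5
F4 to G5
Ebb3 to Fb4
C3 to D4
C4 to D5

E5 G5 Fb4 D4 D5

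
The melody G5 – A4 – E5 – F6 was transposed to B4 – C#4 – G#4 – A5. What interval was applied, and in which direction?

Take the first pair: G5 → B4. G to B spans 6 letter names, so the interval is some kind of sixth.
B4 to G5 is 8 semitones, which makes it a minor sixth; the second version is lower, so the direction is down.
Checking another pair — F6 → A5 — gives the same interval.

down a minor sixth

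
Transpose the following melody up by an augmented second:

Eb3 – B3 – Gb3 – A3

Eb3 up an augmented second is F#3.
B3 up an augmented second is C##4.
Gb3 up an augmented second is A3.
A3: a second up reaches B, and 3 semitones makes it B#3.

F#3 C##4 A3 B#3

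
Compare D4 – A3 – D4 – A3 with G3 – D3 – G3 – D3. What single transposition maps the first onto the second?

down a perfect fifth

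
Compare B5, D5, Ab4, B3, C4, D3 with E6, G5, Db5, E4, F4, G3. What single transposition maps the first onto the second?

From B5 to E6 is 4 letter names — a fourth of some quality.
B5 to E6 is 5 semitones, which makes it a perfect fourth; the second version is higher, so the direction is up.
Checking another pair — D3 → G3 — gives the same interval.

up a perfect fourth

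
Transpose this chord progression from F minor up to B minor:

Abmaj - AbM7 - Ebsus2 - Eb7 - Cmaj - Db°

F minor up to B minor is an augmented fourth; each chord root moves by that interval while the quality stays the same.
Abmaj: root Ab up an augmented fourth → D, giving Dmaj.
AbM7: root Ab up an augmented fourth → D, giving DM7.
Ebsus2: root Eb up an augmented fourth → A, giving Asus2.
Eb7: root Eb up an augmented fourth → A, giving A7.
Cmaj: root C up an augmented fourth → F#, giving F#maj.
Db°: root Db up an augmented fourth → G, giving G°.

Dmaj DM7 Asus2 A7 F#maj G°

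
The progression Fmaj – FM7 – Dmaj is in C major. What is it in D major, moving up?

Gmaj GM7 Emaj

C major up to D major is a major second; each chord root moves by that interval while the quality stays the same.
Fmaj: root F up a major second → G, giving Gmaj.
FM7: root F up a major second → G, giving GM7.
Dmaj: root D up a major second → E, giving Emaj.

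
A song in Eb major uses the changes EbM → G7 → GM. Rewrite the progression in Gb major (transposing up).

Eb major up to Gb major is a minor third; each chord root moves by that interval while the quality stays the same.
EbM: root Eb up a minor third → Gb, giving GbM.
G7: root G up a minor third → Bb, giving Bb7.
GM: root G up a minor third → Bb, giving BbM.

GbM Bb7 BbM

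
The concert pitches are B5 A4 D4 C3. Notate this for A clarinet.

D6 C5 F4 Eb3

Written C4 sounds as A3 on the A clarinet, so concert pitches are written a minor third up.
B5 gives D6
A4 gives C5
D4 gives F4
C3 gives Eb3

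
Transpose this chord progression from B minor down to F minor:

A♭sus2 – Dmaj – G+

B minor down to F minor is an augmented fourth; each chord root moves by that interval while the quality stays the same.
A♭sus2: root A♭ down an augmented fourth → Ebb, giving Ebbsus2.
Dmaj: root D down an augmented fourth → Ab, giving Abmaj.
G+: root G down an augmented fourth → Db, giving Db+.

Ebbsus2 Abmaj Db+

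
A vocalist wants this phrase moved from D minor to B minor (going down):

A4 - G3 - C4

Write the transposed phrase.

D minor to B minor down is a minor third, so every note moves down by that interval.
A4 becomes F#4
G3 becomes E3
C4 becomes A3

F#4 E3 A3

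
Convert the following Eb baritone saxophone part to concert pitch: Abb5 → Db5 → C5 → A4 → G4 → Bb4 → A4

Written C4 on the Eb baritone saxophone sounds as Eb2, a major thirteenth lower; apply that shift to every note.
Abb5 becomes Cbb4
Db5 becomes Fb3
C5 becomes Eb3
A4 becomes C3
G4 becomes Bb2
Bb4 becomes Db3
A4 becomes C3

Cbb4 Fb3 Eb3 C3 Bb2 Db3 C3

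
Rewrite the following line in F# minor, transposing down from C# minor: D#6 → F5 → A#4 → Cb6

G#5 Bb4 D#4 Fb5

C# minor to F# minor down is a perfect fifth, so every note moves down by that interval.
D#6 to G#5
F5 to Bb4
A#4 to D#4
Cb6 to Fb5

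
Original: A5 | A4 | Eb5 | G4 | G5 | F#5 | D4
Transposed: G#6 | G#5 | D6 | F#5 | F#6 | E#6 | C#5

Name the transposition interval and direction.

up a major seventh

From A5 to G#6 is 7 letter names — a seventh of some quality.
A5 to G#6 is 11 semitones, which makes it a major seventh; the second version is higher, so the direction is up.
Checking another pair — D4 → C#5 — gives the same interval.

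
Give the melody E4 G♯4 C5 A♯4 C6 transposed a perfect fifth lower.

E4 becomes A3
G#4 becomes C#4
C5 becomes F4
A#4 becomes D#4
C6 becomes F5

A3 C#4 F4 D#4 F5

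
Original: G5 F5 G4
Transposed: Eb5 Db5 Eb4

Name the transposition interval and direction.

Take the first pair: G5 → Eb5. G to E spans 3 letter names, so the interval is some kind of third.
Eb5 to G5 is 4 semitones, which makes it a major third; the second version is lower, so the direction is down.
Checking another pair — G4 → Eb4 — gives the same interval.

down a major third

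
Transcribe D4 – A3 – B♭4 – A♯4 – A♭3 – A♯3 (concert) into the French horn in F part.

Written C4 sounds as F3 on the French horn in F, so concert pitches are written a perfect fifth up.
D4 gives A4
A3 gives E4
Bb4 gives F5
A#4 gives E#5
Ab3 gives Eb4
A#3 gives E#4

A4 E4 F5 E#5 Eb4 E#4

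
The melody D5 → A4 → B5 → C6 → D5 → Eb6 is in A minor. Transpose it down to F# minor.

B4 F#4 G#5 A5 B4 C6

From A down to F# is a minor third; apply that to each pitch.
D5 -> B4
A4 -> F#4
B5 -> G#5
C6 -> A5
D5 -> B4
Eb6 -> C6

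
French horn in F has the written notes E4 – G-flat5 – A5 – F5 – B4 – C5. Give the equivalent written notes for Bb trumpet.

B3 Db5 E5 C5 F#4 G4

First find concert pitch: the French horn in F sounds a perfect fifth below written, so E4 G-flat5 A5 F5 B4 C5 sounds A3 Cb5 D5 Bb4 E4 F4.
Then write for Bb trumpet: it sounds a major second below written, so the part must be a major second above concert.
A3 → B3
Cb5 → Db5
D5 → E5
Bb4 → C5
E4 → F#4
F4 → G4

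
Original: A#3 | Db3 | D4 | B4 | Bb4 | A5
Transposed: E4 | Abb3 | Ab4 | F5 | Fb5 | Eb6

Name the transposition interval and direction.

From A#3 to E4 is 5 letter names — a fifth of some quality.
A#3 to E4 is 6 semitones, which makes it a diminished fifth; the second version is higher, so the direction is up.
Checking another pair — A5 → Eb6 — gives the same interval.

up a diminished fifth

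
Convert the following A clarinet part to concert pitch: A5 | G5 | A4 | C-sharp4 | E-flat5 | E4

Written C4 on the A clarinet sounds as A3, a minor third lower; apply that shift to every note.
A5 to F#5
G5 to E5
A4 to F#4
C#4 to A#3
Eb5 to C5
E4 to C#4

F#5 E5 F#4 A#3 C5 C#4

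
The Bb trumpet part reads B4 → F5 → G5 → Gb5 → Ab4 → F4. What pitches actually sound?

The Bb trumpet sounds a major second below written, so transpose each written note down a major second.
B4 -> A4
F5 -> Eb5
G5 -> F5
Gb5 -> Fb5
Ab4 -> Gb4
F4 -> Eb4

A4 Eb5 F5 Fb5 Gb4 Eb4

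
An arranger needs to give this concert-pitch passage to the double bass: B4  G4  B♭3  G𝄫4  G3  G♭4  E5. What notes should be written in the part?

The double bass sounds a perfect octave below written, so the written part must be a perfect octave above concert — transpose each note up.
B4 gives B5
G4 gives G5
Bb3 gives Bb4
Gbb4 gives Gbb5
G3 gives G4
Gb4 gives Gb5
E5 gives E6

B5 G5 Bb4 Gbb5 G4 Gb5 E6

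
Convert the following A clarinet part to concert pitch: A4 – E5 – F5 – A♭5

The A clarinet sounds a minor third below written, so transpose each written note down a minor third.
A4 to F#4
E5 to C#5
F5 to D5
Ab5 to F5

F#4 C#5 D5 F5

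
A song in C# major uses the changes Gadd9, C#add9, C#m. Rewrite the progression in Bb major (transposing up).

C# major up to Bb major is a diminished seventh; each chord root moves by that interval while the quality stays the same.
Gadd9: root G up a diminished seventh → Fb, giving Fbadd9.
C#add9: root C# up a diminished seventh → Bb, giving Bbadd9.
C#m: root C# up a diminished seventh → Bb, giving Bbm.

Fbadd9 Bbadd9 Bbm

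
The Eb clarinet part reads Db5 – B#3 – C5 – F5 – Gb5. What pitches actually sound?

Written C4 on the Eb clarinet sounds as Eb4, a minor third higher; apply that shift to every note.
Db5 gives Fb5
B#3 gives D#4
C5 gives Eb5
F5 gives Ab5
Gb5 gives Bbb5

Fb5 D#4 Eb5 Ab5 Bbb5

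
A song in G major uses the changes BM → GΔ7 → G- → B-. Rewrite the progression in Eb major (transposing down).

G major down to Eb major is a major third; each chord root moves by that interval while the quality stays the same.
BM: root B down a major third → G, giving GM.
GΔ7: root G down a major third → Eb, giving EbΔ7.
G-: root G down a major third → Eb, giving Eb-.
B-: root B down a major third → G, giving G-.

GM EbΔ7 Eb- G-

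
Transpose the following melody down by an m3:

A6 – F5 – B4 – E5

F#6 D5 G#4 C#5

A6: a third down reaches F, and 3 semitones makes it F#6.
A minor third down from F5 gives D5.
B4: a third down reaches G, and 3 semitones makes it G#4.
A minor third down from E5 gives C#5.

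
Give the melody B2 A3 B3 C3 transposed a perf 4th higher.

B2 gives E3
A3 gives D4
B3 gives E4
C3 gives F3

E3 D4 E4 F3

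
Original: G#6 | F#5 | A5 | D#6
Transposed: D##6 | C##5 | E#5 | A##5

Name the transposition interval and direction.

down a diminished fourth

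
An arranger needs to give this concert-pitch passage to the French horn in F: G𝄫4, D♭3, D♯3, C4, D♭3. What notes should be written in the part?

The French horn in F sounds a perfect fifth below written, so the written part must be a perfect fifth above concert — transpose each note up.
Gbb4 gives Dbb5
Db3 gives Ab3
D#3 gives A#3
C4 gives G4
Db3 gives Ab3

Dbb5 Ab3 A#3 G4 Ab3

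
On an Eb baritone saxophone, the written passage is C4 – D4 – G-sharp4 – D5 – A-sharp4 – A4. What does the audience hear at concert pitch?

Written C4 on the Eb baritone saxophone sounds as Eb2, a major thirteenth lower; apply that shift to every note.
C4 -> Eb2
D4 -> F2
G#4 -> B2
D5 -> F3
A#4 -> C#3
A4 -> C3

Eb2 F2 B2 F3 C#3 C3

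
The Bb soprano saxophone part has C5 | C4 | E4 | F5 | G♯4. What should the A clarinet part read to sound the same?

Db5 Db4 F4 Gb5 A4

First find concert pitch: the Bb soprano saxophone sounds a major second below written, so C5 C4 E4 F5 G♯4 sounds Bb4 Bb3 D4 Eb5 F#4.
Then write for A clarinet: it sounds a minor third below written, so the part must be a minor third above concert.
Bb4 → Db5
Bb3 → Db4
D4 → F4
Eb5 → Gb5
F#4 → A4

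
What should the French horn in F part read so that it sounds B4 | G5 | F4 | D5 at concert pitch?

Written C4 sounds as F3 on the French horn in F, so concert pitches are written a perfect fifth up.
B4 becomes F#5
G5 becomes D6
F4 becomes C5
D5 becomes A5

F#5 D6 C5 A5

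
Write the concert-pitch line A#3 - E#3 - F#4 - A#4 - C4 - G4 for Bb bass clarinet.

Written C4 sounds as Bb2 on the Bb bass clarinet, so concert pitches are written a major ninth up.
A#3 becomes B#4
E#3 becomes F##4
F#4 becomes G#5
A#4 becomes B#5
C4 becomes D5
G4 becomes A5

B#4 F##4 G#5 B#5 D5 A5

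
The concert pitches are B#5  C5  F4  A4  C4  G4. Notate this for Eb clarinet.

G##5 A4 D4 F#4 A3 E4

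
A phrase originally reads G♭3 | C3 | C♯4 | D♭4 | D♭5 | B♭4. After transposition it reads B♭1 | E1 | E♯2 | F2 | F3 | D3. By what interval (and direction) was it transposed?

down a minor thirteenth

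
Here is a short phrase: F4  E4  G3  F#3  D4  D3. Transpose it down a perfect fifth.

F4 → Bb3
E4 → A3
G3 → C3
F#3 → B2
D4 → G3
D3 → G2

Bb3 A3 C3 B2 G3 G2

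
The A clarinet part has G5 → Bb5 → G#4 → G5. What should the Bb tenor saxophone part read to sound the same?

First find concert pitch: the A clarinet sounds a minor third below written, so G5 Bb5 G#4 G5 sounds E5 G5 E#4 E5.
Then write for Bb tenor saxophone: it sounds a major ninth below written, so the part must be a major ninth above concert.
E5 → F#6
G5 → A6
E#4 → F##5
E5 → F#6

F#6 A6 F##5 F#6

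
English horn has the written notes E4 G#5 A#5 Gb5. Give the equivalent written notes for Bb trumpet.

B3 D#5 E#5 Db5

First find concert pitch: the English horn sounds a perfect fifth below written, so E4 G#5 A#5 Gb5 sounds A3 C#5 D#5 Cb5.
Then write for Bb trumpet: it sounds a major second below written, so the part must be a major second above concert.
A3 → B3
C#5 → D#5
D#5 → E#5
Cb5 → Db5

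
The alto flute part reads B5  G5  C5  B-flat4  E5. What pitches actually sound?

F#5 D5 G4 F4 B4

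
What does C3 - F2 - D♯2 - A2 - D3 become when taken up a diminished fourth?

C3: a fourth up reaches F, and 4 semitones makes it Fb3.
F2 up a diminished fourth is Bbb2.
D#2: a fourth up reaches G, and 4 semitones makes it G2.
A2: a fourth up reaches D, and 4 semitones makes it Db3.
D3: a fourth up reaches G, and 4 semitones makes it Gb3.

Fb3 Bbb2 G2 Db3 Gb3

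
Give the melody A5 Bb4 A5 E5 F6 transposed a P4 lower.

A5 → E5
Bb4 → F4
A5 → E5
E5 → B4
F6 → C6

E5 F4 E5 B4 C6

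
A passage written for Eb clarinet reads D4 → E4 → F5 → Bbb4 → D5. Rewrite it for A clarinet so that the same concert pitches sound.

Ab4 Bb4 Cb6 Fbb5 Ab5

First find concert pitch: the Eb clarinet sounds a minor third above written, so D4 E4 F5 Bbb4 D5 sounds F4 G4 Ab5 Dbb5 F5.
Then write for A clarinet: it sounds a minor third below written, so the part must be a minor third above concert.
F4 → Ab4
G4 → Bb4
Ab5 → Cb6
Dbb5 → Fbb5
F5 → Ab5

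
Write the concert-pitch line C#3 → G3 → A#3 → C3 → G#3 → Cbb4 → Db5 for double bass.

C#4 G4 A#4 C4 G#4 Cbb5 Db6

The double bass sounds a perfect octave below written, so the written part must be a perfect octave above concert — transpose each note up.
C#3 -> C#4
G3 -> G4
A#3 -> A#4
C3 -> C4
G#3 -> G#4
Cbb4 -> Cbb5
Db5 -> Db6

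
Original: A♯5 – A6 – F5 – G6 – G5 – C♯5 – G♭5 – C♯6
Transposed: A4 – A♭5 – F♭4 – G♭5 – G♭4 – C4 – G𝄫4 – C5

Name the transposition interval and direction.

down an augmented octave

From A#5 to A4 is 8 letter names — an octave of some quality.
A4 to A#5 is 13 semitones, which makes it an augmented octave; the second version is lower, so the direction is down.
Checking another pair — C#6 → C5 — gives the same interval.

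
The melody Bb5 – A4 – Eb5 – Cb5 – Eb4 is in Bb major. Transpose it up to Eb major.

Eb6 D5 Ab5 Fb5 Ab4

From Bb up to Eb is a perfect fourth; apply that to each pitch.
Bb5 to Eb6
A4 to D5
Eb5 to Ab5
Cb5 to Fb5
Eb4 to Ab4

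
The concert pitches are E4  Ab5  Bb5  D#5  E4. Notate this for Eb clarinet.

C#4 F5 G5 B#4 C#4

Written C4 sounds as Eb4 on the Eb clarinet, so concert pitches are written a minor third down.
E4 → C#4
Ab5 → F5
Bb5 → G5
D#5 → B#4
E4 → C#4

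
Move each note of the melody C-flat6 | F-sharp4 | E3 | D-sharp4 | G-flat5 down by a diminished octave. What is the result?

Cb6 -> C5
F#4 -> F##3
E3 -> E#2
D#4 -> D##3
Gb5 -> G4

C5 F##3 E#2 D##3 G4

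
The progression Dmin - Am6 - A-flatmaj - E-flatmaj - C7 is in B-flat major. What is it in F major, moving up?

Amin Em6 Ebmaj Bbmaj G7

B-flat major up to F major is a perfect fifth; each chord root moves by that interval while the quality stays the same.
Dmin: root D up a perfect fifth → A, giving Amin.
Am6: root A up a perfect fifth → E, giving Em6.
A-flatmaj: root A-flat up a perfect fifth → Eb, giving Ebmaj.
E-flatmaj: root E-flat up a perfect fifth → Bb, giving Bbmaj.
C7: root C up a perfect fifth → G, giving G7.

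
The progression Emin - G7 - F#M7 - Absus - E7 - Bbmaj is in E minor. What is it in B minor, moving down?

Bmin D7 C#M7 Ebsus B7 Fmaj

E minor down to B minor is a perfect fourth; each chord root moves by that interval while the quality stays the same.
Emin: root E down a perfect fourth → B, giving Bmin.
G7: root G down a perfect fourth → D, giving D7.
F#M7: root F# down a perfect fourth → C#, giving C#M7.
Absus: root Ab down a perfect fourth → Eb, giving Ebsus.
E7: root E down a perfect fourth → B, giving B7.
Bbmaj: root Bb down a perfect fourth → F, giving Fmaj.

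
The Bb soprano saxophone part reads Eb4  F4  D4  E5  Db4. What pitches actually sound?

Db4 Eb4 C4 D5 Cb4

The Bb soprano saxophone sounds a major second below written, so transpose each written note down a major second.
Eb4 → Db4
F4 → Eb4
D4 → C4
E5 → D5
Db4 → Cb4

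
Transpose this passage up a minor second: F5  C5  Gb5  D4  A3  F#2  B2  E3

Gb5 Db5 Abb5 Eb4 Bb3 G2 C3 F3

A minor second up from F5 gives Gb5.
A minor second up from C5 gives Db5.
Gb5: a second up reaches A, and 1 semitone makes it Abb5.
D4: a second up reaches E, and 1 semitone makes it Eb4.
A3 up a minor second is Bb3.
F#2: a second up reaches G, and 1 semitone makes it G2.
B2 up a minor second is C3.
A minor second up from E3 gives F3.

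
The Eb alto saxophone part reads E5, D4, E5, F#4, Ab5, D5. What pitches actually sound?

G4 F3 G4 A3 Cb5 F4

The Eb alto saxophone sounds a major sixth below written, so transpose each written note down a major sixth.
E5 to G4
D4 to F3
E5 to G4
F#4 to A3
Ab5 to Cb5
D5 to F4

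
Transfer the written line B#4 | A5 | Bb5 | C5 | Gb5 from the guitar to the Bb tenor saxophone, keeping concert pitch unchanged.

C##5 B5 C6 D5 Ab5

First find concert pitch: the guitar sounds a perfect octave below written, so B#4 A5 Bb5 C5 Gb5 sounds B#3 A4 Bb4 C4 Gb4.
Then write for Bb tenor saxophone: it sounds a major ninth below written, so the part must be a major ninth above concert.
B#3 → C##5
A4 → B5
Bb4 → C6
C4 → D5
Gb4 → Ab5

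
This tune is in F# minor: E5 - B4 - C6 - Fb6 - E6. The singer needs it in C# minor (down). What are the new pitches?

F# minor to C# minor down is a perfect fourth, so every note moves down by that interval.
E5 → B4
B4 → F#4
C6 → G5
Fb6 → Cb6
E6 → B5

B4 F#4 G5 Cb6 B5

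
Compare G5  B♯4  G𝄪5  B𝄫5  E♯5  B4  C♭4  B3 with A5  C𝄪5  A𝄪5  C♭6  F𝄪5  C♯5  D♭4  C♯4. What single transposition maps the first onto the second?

up a major second

Take the first pair: G5 → A5. G to A spans 2 letter names, so the interval is some kind of second.
G5 to A5 is 2 semitones, which makes it a major second; the second version is higher, so the direction is up.
Checking another pair — B3 → C#4 — gives the same interval.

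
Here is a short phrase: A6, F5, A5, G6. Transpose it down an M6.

C6 Ab4 C5 Bb5

A6 down a major sixth is C6.
A major sixth down from F5 gives Ab4.
A5 down a major sixth is C5.
G6 down a major sixth is Bb5.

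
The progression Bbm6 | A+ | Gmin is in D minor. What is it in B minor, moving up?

Gm6 F#+ Emin

D minor up to B minor is a major sixth; each chord root moves by that interval while the quality stays the same.
Bbm6: root Bb up a major sixth → G, giving Gm6.
A+: root A up a major sixth → F#, giving F#+.
Gmin: root G up a major sixth → E, giving Emin.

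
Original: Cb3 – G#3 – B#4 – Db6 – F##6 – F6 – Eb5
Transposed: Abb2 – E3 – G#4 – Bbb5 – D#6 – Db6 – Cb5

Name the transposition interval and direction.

down a major third

From Cb3 to Abb2 is 3 letter names — a third of some quality.
Abb2 to Cb3 is 4 semitones, which makes it a major third; the second version is lower, so the direction is down.
Checking another pair — Eb5 → Cb5 — gives the same interval.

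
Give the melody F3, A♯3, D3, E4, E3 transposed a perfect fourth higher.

F3 becomes Bb3
A#3 becomes D#4
D3 becomes G3
E4 becomes A4
E3 becomes A3

Bb3 D#4 G3 A4 A3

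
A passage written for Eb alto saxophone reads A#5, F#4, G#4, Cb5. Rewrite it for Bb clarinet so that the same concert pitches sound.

D#5 B3 C#4 Fb4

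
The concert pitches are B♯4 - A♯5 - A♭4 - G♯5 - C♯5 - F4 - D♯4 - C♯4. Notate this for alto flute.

E#5 D#6 Db5 C#6 F#5 Bb4 G#4 F#4

Written C4 sounds as G3 on the alto flute, so concert pitches are written a perfect fourth up.
B#4 → E#5
A#5 → D#6
Ab4 → Db5
G#5 → C#6
C#5 → F#5
F4 → Bb4
D#4 → G#4
C#4 → F#4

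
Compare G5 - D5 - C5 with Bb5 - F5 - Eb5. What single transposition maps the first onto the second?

up a minor third

Take the first pair: G5 → Bb5. G to B spans 3 letter names, so the interval is some kind of third.
G5 to Bb5 is 3 semitones, which makes it a minor third; the second version is higher, so the direction is up.
Checking another pair — C5 → Eb5 — gives the same interval.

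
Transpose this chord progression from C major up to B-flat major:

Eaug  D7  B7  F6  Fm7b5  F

C major up to B-flat major is a minor seventh; each chord root moves by that interval while the quality stays the same.
Eaug: root E up a minor seventh → D, giving Daug.
D7: root D up a minor seventh → C, giving C7.
B7: root B up a minor seventh → A, giving A7.
F6: root F up a minor seventh → Eb, giving Eb6.
Fm7b5: root F up a minor seventh → Eb, giving Ebm7b5.
F: root F up a minor seventh → Eb, giving Eb.

Daug C7 A7 Eb6 Ebm7b5 Eb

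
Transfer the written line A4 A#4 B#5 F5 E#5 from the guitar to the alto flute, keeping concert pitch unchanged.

First find concert pitch: the guitar sounds a perfect octave below written, so A4 A#4 B#5 F5 E#5 sounds A3 A#3 B#4 F4 E#4.
Then write for alto flute: it sounds a perfect fourth below written, so the part must be a perfect fourth above concert.
A3 → D4
A#3 → D#4
B#4 → E#5
F4 → Bb4
E#4 → A#4

D4 D#4 E#5 Bb4 A#4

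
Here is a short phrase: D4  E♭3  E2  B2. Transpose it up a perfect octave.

D5 Eb4 E3 B3

D4: an octave up reaches D, and 12 semitones makes it D5.
Eb3 up a perfect octave is Eb4.
E2 up a perfect octave is E3.
B2 up a perfect octave is B3.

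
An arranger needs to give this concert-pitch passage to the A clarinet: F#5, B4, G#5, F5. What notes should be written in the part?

The A clarinet sounds a minor third below written, so the written part must be a minor third above concert — transpose each note up.
F#5 -> A5
B4 -> D5
G#5 -> B5
F5 -> Ab5

A5 D5 B5 Ab5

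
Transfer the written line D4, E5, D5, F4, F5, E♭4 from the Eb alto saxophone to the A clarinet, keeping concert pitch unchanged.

First find concert pitch: the Eb alto saxophone sounds a major sixth below written, so D4 E5 D5 F4 F5 E♭4 sounds F3 G4 F4 Ab3 Ab4 Gb3.
Then write for A clarinet: it sounds a minor third below written, so the part must be a minor third above concert.
F3 → Ab3
G4 → Bb4
F4 → Ab4
Ab3 → Cb4
Ab4 → Cb5
Gb3 → Bbb3

Ab3 Bb4 Ab4 Cb4 Cb5 Bbb3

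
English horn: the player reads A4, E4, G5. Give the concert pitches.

The English horn sounds a perfect fifth below written, so transpose each written note down a perfect fifth.
A4 to D4
E4 to A3
G5 to C5

D4 A3 C5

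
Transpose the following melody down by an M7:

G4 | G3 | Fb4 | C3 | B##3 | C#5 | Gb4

Ab3 Ab2 Gbb3 Db2 C##3 D4 Abb3

G4 gives Ab3
G3 gives Ab2
Fb4 gives Gbb3
C3 gives Db2
B##3 gives C##3
C#5 gives D4
Gb4 gives Abb3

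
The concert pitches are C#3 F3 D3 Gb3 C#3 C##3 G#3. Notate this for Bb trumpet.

Written C4 sounds as Bb3 on the Bb trumpet, so concert pitches are written a major second up.
C#3 becomes D#3
F3 becomes G3
D3 becomes E3
Gb3 becomes Ab3
C#3 becomes D#3
C##3 becomes D##3
G#3 becomes A#3

D#3 G3 E3 Ab3 D#3 D##3 A#3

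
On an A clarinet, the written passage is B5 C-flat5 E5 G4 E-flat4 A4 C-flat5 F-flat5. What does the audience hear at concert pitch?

G#5 Ab4 C#5 E4 C4 F#4 Ab4 Db5

Written C4 on the A clarinet sounds as A3, a minor third lower; apply that shift to every note.
B5 to G#5
Cb5 to Ab4
E5 to C#5
G4 to E4
Eb4 to C4
A4 to F#4
Cb5 to Ab4
Fb5 to Db5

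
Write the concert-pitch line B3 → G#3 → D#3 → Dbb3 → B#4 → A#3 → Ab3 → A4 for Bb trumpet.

C#4 A#3 E#3 Ebb3 C##5 B#3 Bb3 B4

The Bb trumpet sounds a major second below written, so the written part must be a major second above concert — transpose each note up.
B3 -> C#4
G#3 -> A#3
D#3 -> E#3
Dbb3 -> Ebb3
B#4 -> C##5
A#3 -> B#3
Ab3 -> Bb3
A4 -> B4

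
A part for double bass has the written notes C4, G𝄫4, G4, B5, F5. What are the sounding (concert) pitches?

C3 Gbb3 G3 B4 F4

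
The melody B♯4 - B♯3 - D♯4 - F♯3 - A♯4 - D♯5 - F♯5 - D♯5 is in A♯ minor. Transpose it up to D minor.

E5 E4 G4 Bb3 D5 G5 Bb5 G5

From A♯ up to D is a diminished fourth; apply that to each pitch.
B#4 becomes E5
B#3 becomes E4
D#4 becomes G4
F#3 becomes Bb3
A#4 becomes D5
D#5 becomes G5
F#5 becomes Bb5
D#5 becomes G5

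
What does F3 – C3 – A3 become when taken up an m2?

F3 up a minor second is Gb3.
A minor second up from C3 gives Db3.
A3: a second up reaches B, and 1 semitone makes it Bb3.

Gb3 Db3 Bb3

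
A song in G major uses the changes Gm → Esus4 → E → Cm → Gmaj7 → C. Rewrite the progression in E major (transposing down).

G major down to E major is a minor third; each chord root moves by that interval while the quality stays the same.
Gm: root G down a minor third → E, giving Em.
Esus4: root E down a minor third → C#, giving C#sus4.
E: root E down a minor third → C#, giving C#.
Cm: root C down a minor third → A, giving Am.
Gmaj7: root G down a minor third → E, giving Emaj7.
C: root C down a minor third → A, giving A.

Em C#sus4 C# Am Emaj7 A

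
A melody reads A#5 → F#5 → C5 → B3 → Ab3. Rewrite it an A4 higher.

D##6 B#5 F#5 E#4 D4

A#5 -> D##6
F#5 -> B#5
C5 -> F#5
B3 -> E#4
Ab3 -> D4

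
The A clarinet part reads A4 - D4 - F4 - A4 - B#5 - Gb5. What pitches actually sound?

F#4 B3 D4 F#4 G##5 Eb5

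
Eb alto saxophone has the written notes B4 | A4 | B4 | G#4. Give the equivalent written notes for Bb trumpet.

First find concert pitch: the Eb alto saxophone sounds a major sixth below written, so B4 A4 B4 G#4 sounds D4 C4 D4 B3.
Then write for Bb trumpet: it sounds a major second below written, so the part must be a major second above concert.
D4 → E4
C4 → D4
D4 → E4
B3 → C#4

E4 D4 E4 C#4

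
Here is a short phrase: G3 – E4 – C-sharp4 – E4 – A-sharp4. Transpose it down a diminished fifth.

C#3 A#3 F##3 A#3 D##4

G3 gives C#3
E4 gives A#3
C#4 gives F##3
E4 gives A#3
A#4 gives D##4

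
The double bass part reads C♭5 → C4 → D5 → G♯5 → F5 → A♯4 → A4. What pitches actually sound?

The double bass sounds a perfect octave below written, so transpose each written note down a perfect octave.
Cb5 to Cb4
C4 to C3
D5 to D4
G#5 to G#4
F5 to F4
A#4 to A#3
A4 to A3

Cb4 C3 D4 G#4 F4 A#3 A3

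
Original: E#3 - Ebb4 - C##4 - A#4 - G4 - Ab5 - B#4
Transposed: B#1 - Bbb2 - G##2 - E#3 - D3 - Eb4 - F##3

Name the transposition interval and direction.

From E#3 to B#1 is 11 letter names — an eleventh of some quality.
B#1 to E#3 is 17 semitones, which makes it a perfect eleventh; the second version is lower, so the direction is down.
Checking another pair — B#4 → F##3 — gives the same interval.

down a perfect eleventh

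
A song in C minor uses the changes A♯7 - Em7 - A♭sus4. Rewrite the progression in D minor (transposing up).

B#7 F#m7 Bbsus4

C minor up to D minor is a major second; each chord root moves by that interval while the quality stays the same.
A♯7: root A♯ up a major second → B#, giving B#7.
Em7: root E up a major second → F#, giving F#m7.
A♭sus4: root A♭ up a major second → Bb, giving Bbsus4.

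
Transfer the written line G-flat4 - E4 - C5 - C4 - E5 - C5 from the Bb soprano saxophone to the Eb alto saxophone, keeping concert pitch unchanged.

Db5 B4 G5 G4 B5 G5

First find concert pitch: the Bb soprano saxophone sounds a major second below written, so G-flat4 E4 C5 C4 E5 C5 sounds Fb4 D4 Bb4 Bb3 D5 Bb4.
Then write for Eb alto saxophone: it sounds a major sixth below written, so the part must be a major sixth above concert.
Fb4 → Db5
D4 → B4
Bb4 → G5
Bb3 → G4
D5 → B5
Bb4 → G5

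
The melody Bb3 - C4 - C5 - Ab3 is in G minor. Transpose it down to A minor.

C3 D3 D4 Bb2

From G down to A is a minor seventh; apply that to each pitch.
Bb3 to C3
C4 to D3
C5 to D4
Ab3 to Bb2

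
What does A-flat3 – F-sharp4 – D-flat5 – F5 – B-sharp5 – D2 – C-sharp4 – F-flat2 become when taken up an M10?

C5 A#5 F6 A6 D##7 F#3 E#5 Ab3

Ab3 gives C5
F#4 gives A#5
Db5 gives F6
F5 gives A6
B#5 gives D##7
D2 gives F#3
C#4 gives E#5
Fb2 gives Ab3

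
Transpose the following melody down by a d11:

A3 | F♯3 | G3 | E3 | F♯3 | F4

E#2 C##2 D#2 B#1 C##2 C#3

A diminished eleventh down from A3 gives E#2.
A diminished eleventh down from F#3 gives C##2.
A diminished eleventh down from G3 gives D#2.
A diminished eleventh down from E3 gives B#1.
A diminished eleventh down from F#3 gives C##2.
F4: an eleventh down reaches C, and 16 semitones makes it C#3.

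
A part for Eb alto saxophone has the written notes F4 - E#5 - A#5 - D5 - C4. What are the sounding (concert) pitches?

Ab3 G#4 C#5 F4 Eb3

Written C4 on the Eb alto saxophone sounds as Eb3, a major sixth lower; apply that shift to every note.
F4 → Ab3
E#5 → G#4
A#5 → C#5
D5 → F4
C4 → Eb3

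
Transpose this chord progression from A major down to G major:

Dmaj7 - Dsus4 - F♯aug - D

Cmaj7 Csus4 Eaug C

A major down to G major is a major second; each chord root moves by that interval while the quality stays the same.
Dmaj7: root D down a major second → C, giving Cmaj7.
Dsus4: root D down a major second → C, giving Csus4.
F♯aug: root F♯ down a major second → E, giving Eaug.
D: root D down a major second → C, giving C.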